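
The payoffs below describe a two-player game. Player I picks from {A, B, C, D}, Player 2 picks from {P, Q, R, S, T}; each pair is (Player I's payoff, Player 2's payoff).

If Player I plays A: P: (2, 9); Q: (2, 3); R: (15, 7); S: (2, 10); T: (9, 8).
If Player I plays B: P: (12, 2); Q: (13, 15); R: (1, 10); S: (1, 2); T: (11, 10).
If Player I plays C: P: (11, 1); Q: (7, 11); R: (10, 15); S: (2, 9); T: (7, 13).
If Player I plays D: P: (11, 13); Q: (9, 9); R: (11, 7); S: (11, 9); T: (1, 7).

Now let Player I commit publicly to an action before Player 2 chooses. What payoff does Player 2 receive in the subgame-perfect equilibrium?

Solve by backward induction (Player I leads).
- A → Player 2 plays S (best of 9, 3, 7, 10, 8); Player I gets 2.
- B → Player 2 plays Q (best of 2, 15, 10, 2, 10); Player I gets 13.
- C → Player 2 plays R (best of 1, 11, 15, 9, 13); Player I gets 10.
- D → Player 2 plays P (best of 13, 9, 7, 9, 7); Player I gets 11.
Among 2, 13, 10, 11, the best is 13 at B. Subgame-perfect outcome: (B, Q) with payoffs (13, 15).

15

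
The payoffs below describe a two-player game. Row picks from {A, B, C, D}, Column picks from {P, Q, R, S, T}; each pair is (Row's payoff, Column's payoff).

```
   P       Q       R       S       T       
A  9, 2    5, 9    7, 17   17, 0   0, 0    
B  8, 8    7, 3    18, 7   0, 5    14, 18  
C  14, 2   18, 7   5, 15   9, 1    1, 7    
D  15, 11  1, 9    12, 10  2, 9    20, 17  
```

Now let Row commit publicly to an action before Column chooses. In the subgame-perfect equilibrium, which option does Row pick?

D

Work backward from Column's decision.
- A → Column plays R (best of 2, 9, 17, 0, 0); Row gets 7.
- B → Column plays T (best of 8, 3, 7, 5, 18); Row gets 14.
- C → Column plays R (best of 2, 7, 15, 1, 7); Row gets 5.
- D → Column plays T (best of 11, 9, 10, 9, 17); Row gets 20.
Row's induced payoffs are 7, 14, 5, 20, so Row commits to D. Subgame-perfect outcome: (D, T) with payoffs (20, 17).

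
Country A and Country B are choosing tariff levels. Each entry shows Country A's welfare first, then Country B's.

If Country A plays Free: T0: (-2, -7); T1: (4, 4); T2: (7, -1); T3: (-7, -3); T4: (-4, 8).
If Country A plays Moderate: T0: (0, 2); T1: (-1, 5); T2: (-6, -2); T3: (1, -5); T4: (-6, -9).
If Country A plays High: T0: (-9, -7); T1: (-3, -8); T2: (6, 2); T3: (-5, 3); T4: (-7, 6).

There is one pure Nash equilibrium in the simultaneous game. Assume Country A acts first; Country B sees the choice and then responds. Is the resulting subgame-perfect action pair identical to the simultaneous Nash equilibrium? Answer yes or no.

no

Work backward from Country B's decision.
- Free: BR = T4, leader payoff -4.
- Moderate: BR = T1, leader payoff -1.
- High: BR = T4, leader payoff -7.
Among -4, -1, -7, the best is -1 at Moderate. Subgame-perfect outcome: (Moderate, T1) with payoffs (-1, 5).
For the simultaneous game, intersect best replies.
Country A's best replies: T0→Moderate; T1→Free; T2→Free; T3→Moderate; T4→Free.
Country B's best replies: Free→T4; Moderate→T1; High→T4.
The unique mutual best reply is (Free, T4), giving (-4, 8).
Sequential outcome (Moderate, T1) differs from the Nash profile (Free, T4).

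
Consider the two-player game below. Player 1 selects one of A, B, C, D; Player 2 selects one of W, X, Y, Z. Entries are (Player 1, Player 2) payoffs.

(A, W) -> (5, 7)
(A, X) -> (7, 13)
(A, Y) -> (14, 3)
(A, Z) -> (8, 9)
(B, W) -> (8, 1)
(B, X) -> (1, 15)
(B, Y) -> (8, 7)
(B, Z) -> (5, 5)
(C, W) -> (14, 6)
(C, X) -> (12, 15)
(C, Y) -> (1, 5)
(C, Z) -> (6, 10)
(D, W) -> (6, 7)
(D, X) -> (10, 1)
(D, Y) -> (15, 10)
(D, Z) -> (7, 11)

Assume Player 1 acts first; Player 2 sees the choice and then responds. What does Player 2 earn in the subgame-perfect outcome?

15

Player 2 best-responds to each possible Player 1 move:
- A: Player 2 compares 7, 13, 3, 9 and picks X; Player 1 would get 7.
- B: Player 2 compares 1, 15, 7, 5 and picks X; Player 1 would get 1.
- C: Player 2 compares 6, 15, 5, 10 and picks X; Player 1 would get 12.
- D: Player 2 compares 7, 1, 10, 11 and picks Z; Player 1 would get 7.
Player 1's induced payoffs are 7, 1, 12, 7, so Player 1 commits to C. Subgame-perfect outcome: (C, X) with payoffs (12, 15).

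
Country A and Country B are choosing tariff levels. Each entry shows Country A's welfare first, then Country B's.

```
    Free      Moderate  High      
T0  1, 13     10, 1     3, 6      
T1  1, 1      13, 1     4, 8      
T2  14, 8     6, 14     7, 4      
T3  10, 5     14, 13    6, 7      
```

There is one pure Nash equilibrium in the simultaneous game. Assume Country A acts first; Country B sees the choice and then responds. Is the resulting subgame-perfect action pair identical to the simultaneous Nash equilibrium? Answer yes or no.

Backward induction with Country A moving first.
- T0: BR = Free, leader payoff 1.
- T1: BR = High, leader payoff 4.
- T2: BR = Moderate, leader payoff 6.
- T3: BR = Moderate, leader payoff 14.
Among 1, 4, 6, 14, the best is 14 at T3. Subgame-perfect outcome: (T3, Moderate) with payoffs (14, 13).
Under simultaneous play:
Country A's best replies: Free→T2; Moderate→T3; High→T2.
Country B's best replies: T0→Free; T1→High; T2→Moderate; T3→Moderate.
The unique mutual best reply is (T3, Moderate), giving (14, 13).
Sequential outcome (T3, Moderate) coincides with the Nash profile (T3, Moderate).

yes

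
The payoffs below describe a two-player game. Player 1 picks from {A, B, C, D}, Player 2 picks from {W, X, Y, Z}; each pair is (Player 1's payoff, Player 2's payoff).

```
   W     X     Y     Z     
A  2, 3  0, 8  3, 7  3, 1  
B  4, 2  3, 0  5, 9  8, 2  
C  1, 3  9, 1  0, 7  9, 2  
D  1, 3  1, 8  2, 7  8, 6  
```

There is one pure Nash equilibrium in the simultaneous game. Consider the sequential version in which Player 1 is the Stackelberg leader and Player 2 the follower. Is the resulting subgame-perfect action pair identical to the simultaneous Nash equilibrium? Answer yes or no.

Solve by backward induction (Player 1 leads).
- A: Player 2 compares 3, 8, 7, 1 and picks X; Player 1 would get 0.
- B: Player 2 compares 2, 0, 9, 2 and picks Y; Player 1 would get 5.
- C: Player 2 compares 3, 1, 7, 2 and picks Y; Player 1 would get 0.
- D: Player 2 compares 3, 8, 7, 6 and picks X; Player 1 would get 1.
Maximizing over 0, 5, 0, 1, Player 1 chooses B. Subgame-perfect outcome: (B, Y) with payoffs (5, 9).
Now find the simultaneous Nash equilibrium.
Player 1's best replies: W→B; X→C; Y→B; Z→C.
Player 2's best replies: A→X; B→Y; C→Y; D→X.
Only (B, Y) has each player best-responding; Nash payoffs (5, 9).
Sequential outcome (B, Y) coincides with the Nash profile (B, Y).

yes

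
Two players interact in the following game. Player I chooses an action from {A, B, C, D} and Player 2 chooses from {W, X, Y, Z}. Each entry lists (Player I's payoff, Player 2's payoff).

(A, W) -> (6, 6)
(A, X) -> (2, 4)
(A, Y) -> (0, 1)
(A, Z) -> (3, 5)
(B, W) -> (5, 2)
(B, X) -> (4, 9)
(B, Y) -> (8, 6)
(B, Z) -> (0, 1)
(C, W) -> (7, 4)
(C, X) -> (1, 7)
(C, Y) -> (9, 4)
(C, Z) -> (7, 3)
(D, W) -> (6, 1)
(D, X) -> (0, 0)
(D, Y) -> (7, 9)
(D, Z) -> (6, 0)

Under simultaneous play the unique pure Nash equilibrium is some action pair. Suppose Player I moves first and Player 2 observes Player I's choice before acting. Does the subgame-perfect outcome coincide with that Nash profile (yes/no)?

no

Work backward from Player 2's decision.
- A: Player 2 compares 6, 4, 1, 5 and picks W; Player I would get 6.
- B: Player 2 compares 2, 9, 6, 1 and picks X; Player I would get 4.
- C: Player 2 compares 4, 7, 4, 3 and picks X; Player I would get 1.
- D: Player 2 compares 1, 0, 9, 0 and picks Y; Player I would get 7.
Among 6, 4, 1, 7, the best is 7 at D. Subgame-perfect outcome: (D, Y) with payoffs (7, 9).
Under simultaneous play:
Player I's best replies: W→C; X→B; Y→C; Z→C.
Player 2's best replies: A→W; B→X; C→X; D→Y.
Only (B, X) has each player best-responding; Nash payoffs (4, 9).
Sequential outcome (D, Y) differs from the Nash profile (B, X).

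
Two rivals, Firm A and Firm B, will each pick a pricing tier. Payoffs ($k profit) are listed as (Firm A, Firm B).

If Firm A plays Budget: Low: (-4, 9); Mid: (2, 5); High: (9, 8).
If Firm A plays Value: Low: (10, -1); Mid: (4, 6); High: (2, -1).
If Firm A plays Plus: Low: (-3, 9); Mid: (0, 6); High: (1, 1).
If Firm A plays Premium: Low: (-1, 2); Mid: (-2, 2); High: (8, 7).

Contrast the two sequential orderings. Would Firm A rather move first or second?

second

If Firm A leads: Firm B's best replies are Budget→Low, Value→Mid, Plus→Low, Premium→High; Firm A's induced payoffs -4, 4, -3, 8; outcome (Premium, High), payoffs (8, 7).
If Firm B leads: Firm A's best replies are Low→Value, Mid→Value, High→Budget; Firm B's induced payoffs -1, 6, 8; outcome (Budget, High), payoffs (9, 8).
Firm A gets 8 moving first and 9 moving second, so Firm A prefers to move second.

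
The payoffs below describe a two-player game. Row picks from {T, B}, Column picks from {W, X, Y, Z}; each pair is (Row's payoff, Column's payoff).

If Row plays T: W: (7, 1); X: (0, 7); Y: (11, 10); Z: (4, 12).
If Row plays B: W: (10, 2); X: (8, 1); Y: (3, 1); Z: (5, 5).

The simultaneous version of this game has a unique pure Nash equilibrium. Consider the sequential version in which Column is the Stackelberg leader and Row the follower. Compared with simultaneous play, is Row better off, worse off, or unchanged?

better off

Work backward from Row's decision.
- W: BR = B, leader payoff 2.
- X: BR = B, leader payoff 1.
- Y: BR = T, leader payoff 10.
- Z: BR = B, leader payoff 5.
Among 2, 1, 10, 5, the best is 10 at Y. Subgame-perfect outcome: (T, Y) with payoffs (11, 10).
For the simultaneous game, intersect best replies.
Row's best replies: W→B; X→B; Y→T; Z→B.
Column's best replies: T→Z; B→Z.
The unique mutual best reply is (B, Z), giving (5, 5).
Row earns 11 sequentially versus 5 at the Nash outcome: better off.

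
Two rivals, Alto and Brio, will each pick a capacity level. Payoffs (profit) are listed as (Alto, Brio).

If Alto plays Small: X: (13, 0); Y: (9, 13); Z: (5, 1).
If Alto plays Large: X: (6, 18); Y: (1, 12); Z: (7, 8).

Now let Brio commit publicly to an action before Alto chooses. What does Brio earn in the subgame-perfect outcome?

13

Alto best-responds to each possible Brio move:
- X → Alto plays Small (best of 13, 6); Brio gets 0.
- Y → Alto plays Small (best of 9, 1); Brio gets 13.
- Z → Alto plays Large (best of 5, 7); Brio gets 8.
Brio's induced payoffs are 0, 13, 8, so Brio commits to Y. Subgame-perfect outcome: (Small, Y) with payoffs (9, 13).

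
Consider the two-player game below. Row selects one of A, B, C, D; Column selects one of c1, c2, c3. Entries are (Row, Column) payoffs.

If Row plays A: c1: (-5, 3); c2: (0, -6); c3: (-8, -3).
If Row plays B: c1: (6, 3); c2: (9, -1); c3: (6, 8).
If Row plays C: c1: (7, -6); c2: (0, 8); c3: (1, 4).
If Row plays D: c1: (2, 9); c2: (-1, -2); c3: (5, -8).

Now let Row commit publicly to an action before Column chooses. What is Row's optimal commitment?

Solve by backward induction (Row leads).
- A: Column compares 3, -6, -3 and picks c1; Row would get -5.
- B: Column compares 3, -1, 8 and picks c3; Row would get 6.
- C: Column compares -6, 8, 4 and picks c2; Row would get 0.
- D: Column compares 9, -2, -8 and picks c1; Row would get 2.
Among -5, 6, 0, 2, the best is 6 at B. Subgame-perfect outcome: (B, c3) with payoffs (6, 8).

B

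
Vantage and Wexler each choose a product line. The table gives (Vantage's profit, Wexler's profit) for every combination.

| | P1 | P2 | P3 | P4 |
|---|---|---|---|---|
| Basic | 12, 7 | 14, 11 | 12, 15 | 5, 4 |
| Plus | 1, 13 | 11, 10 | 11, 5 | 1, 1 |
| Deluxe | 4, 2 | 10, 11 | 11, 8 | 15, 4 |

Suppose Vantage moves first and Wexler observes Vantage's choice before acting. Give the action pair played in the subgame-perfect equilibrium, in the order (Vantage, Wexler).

(Basic, P3)

Solve by backward induction (Vantage leads).
- Basic: Wexler compares 7, 11, 15, 4 and picks P3; Vantage would get 12.
- Plus: Wexler compares 13, 10, 5, 1 and picks P1; Vantage would get 1.
- Deluxe: Wexler compares 2, 11, 8, 4 and picks P2; Vantage would get 10.
Vantage's induced payoffs are 12, 1, 10, so Vantage commits to Basic. Subgame-perfect outcome: (Basic, P3) with payoffs (12, 15).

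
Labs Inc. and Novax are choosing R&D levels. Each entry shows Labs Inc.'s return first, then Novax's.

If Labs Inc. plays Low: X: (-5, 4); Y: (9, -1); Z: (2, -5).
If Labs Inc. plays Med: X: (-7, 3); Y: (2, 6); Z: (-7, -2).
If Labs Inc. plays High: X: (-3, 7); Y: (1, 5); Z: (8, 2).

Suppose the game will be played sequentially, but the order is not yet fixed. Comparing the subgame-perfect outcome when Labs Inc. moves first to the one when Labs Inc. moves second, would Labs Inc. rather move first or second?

first

If Labs Inc. leads: Novax's best replies are Low→X, Med→Y, High→X; Labs Inc.'s induced payoffs -5, 2, -3; outcome (Med, Y), payoffs (2, 6).
If Novax leads: Labs Inc.'s best replies are X→High, Y→Low, Z→High; Novax's induced payoffs 7, -1, 2; outcome (High, X), payoffs (-3, 7).
Labs Inc. gets 2 moving first and -3 moving second, so Labs Inc. prefers to move first.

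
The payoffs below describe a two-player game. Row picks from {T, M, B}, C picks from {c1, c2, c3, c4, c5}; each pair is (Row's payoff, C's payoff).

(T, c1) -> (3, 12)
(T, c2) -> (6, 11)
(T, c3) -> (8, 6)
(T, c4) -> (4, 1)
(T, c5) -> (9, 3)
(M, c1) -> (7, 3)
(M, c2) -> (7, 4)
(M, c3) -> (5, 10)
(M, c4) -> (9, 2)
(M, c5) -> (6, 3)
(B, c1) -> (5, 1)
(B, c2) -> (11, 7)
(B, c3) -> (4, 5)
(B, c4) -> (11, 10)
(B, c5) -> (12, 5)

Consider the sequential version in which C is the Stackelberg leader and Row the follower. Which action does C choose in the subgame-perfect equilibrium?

Row best-responds to each possible C move:
- c1: BR = M, leader payoff 3.
- c2: BR = B, leader payoff 7.
- c3: BR = T, leader payoff 6.
- c4: BR = B, leader payoff 10.
- c5: BR = B, leader payoff 5.
C's induced payoffs are 3, 7, 6, 10, 5, so C commits to c4. Subgame-perfect outcome: (B, c4) with payoffs (11, 10).

c4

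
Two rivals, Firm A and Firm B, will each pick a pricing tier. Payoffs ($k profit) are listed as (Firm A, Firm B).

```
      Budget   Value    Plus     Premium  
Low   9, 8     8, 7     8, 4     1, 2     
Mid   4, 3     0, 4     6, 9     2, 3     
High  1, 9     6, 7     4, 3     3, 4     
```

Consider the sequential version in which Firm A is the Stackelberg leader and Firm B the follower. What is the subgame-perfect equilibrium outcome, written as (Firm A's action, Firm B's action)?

(Low, Budget)

Solve by backward induction (Firm A leads).
- Low → Firm B plays Budget (best of 8, 7, 4, 2); Firm A gets 9.
- Mid → Firm B plays Plus (best of 3, 4, 9, 3); Firm A gets 6.
- High → Firm B plays Budget (best of 9, 7, 3, 4); Firm A gets 1.
Maximizing over 9, 6, 1, Firm A chooses Low. Subgame-perfect outcome: (Low, Budget) with payoffs (9, 8).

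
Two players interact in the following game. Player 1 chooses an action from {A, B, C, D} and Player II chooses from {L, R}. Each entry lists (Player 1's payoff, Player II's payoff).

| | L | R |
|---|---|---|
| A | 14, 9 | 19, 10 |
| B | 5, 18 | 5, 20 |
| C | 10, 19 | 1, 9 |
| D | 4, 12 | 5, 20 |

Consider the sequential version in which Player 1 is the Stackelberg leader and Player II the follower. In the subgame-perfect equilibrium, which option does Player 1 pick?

Solve by backward induction (Player 1 leads).
- A: Player II compares 9, 10 and picks R; Player 1 would get 19.
- B: Player II compares 18, 20 and picks R; Player 1 would get 5.
- C: Player II compares 19, 9 and picks L; Player 1 would get 10.
- D: Player II compares 12, 20 and picks R; Player 1 would get 5.
Maximizing over 19, 5, 10, 5, Player 1 chooses A. Subgame-perfect outcome: (A, R) with payoffs (19, 10).

A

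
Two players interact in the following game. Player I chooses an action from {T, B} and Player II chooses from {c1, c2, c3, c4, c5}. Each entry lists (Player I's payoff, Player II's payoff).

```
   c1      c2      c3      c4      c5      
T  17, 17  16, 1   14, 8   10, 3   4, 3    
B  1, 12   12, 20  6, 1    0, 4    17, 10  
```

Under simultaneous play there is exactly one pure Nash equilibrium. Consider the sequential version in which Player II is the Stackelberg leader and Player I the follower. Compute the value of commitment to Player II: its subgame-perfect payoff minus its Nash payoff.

0

Work backward from Player I's decision.
- c1: Player I compares 17, 1 and picks T; Player II would get 17.
- c2: Player I compares 16, 12 and picks T; Player II would get 1.
- c3: Player I compares 14, 6 and picks T; Player II would get 8.
- c4: Player I compares 10, 0 and picks T; Player II would get 3.
- c5: Player I compares 4, 17 and picks B; Player II would get 10.
Maximizing over 17, 1, 8, 3, 10, Player II chooses c1. Subgame-perfect outcome: (T, c1) with payoffs (17, 17).
Under simultaneous play:
Player I's best replies: c1→T; c2→T; c3→T; c4→T; c5→B.
Player II's best replies: T→c1; B→c2.
Only (T, c1) has each player best-responding; Nash payoffs (17, 17).
Player II's commitment gain: 17 − 17 = 0.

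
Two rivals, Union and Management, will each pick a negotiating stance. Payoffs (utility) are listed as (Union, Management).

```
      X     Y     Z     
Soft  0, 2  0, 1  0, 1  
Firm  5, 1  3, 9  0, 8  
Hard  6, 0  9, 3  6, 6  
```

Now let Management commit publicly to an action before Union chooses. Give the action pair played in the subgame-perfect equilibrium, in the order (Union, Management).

Backward induction with Management moving first.
- X: BR = Hard, leader payoff 0.
- Y: BR = Hard, leader payoff 3.
- Z: BR = Hard, leader payoff 6.
Among 0, 3, 6, the best is 6 at Z. Subgame-perfect outcome: (Hard, Z) with payoffs (6, 6).

(Hard, Z)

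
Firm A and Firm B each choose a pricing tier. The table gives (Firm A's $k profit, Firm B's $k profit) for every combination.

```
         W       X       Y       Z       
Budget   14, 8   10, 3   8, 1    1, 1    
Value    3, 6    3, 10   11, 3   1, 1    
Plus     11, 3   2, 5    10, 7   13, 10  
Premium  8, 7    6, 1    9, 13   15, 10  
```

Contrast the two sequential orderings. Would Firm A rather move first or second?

If Firm A leads: Firm B's best replies are Budget→W, Value→X, Plus→Z, Premium→Y; Firm A's induced payoffs 14, 3, 13, 9; outcome (Budget, W), payoffs (14, 8).
If Firm B leads: Firm A's best replies are W→Budget, X→Budget, Y→Value, Z→Premium; Firm B's induced payoffs 8, 3, 3, 10; outcome (Premium, Z), payoffs (15, 10).
Firm A gets 14 moving first and 15 moving second, so Firm A prefers to move second.

second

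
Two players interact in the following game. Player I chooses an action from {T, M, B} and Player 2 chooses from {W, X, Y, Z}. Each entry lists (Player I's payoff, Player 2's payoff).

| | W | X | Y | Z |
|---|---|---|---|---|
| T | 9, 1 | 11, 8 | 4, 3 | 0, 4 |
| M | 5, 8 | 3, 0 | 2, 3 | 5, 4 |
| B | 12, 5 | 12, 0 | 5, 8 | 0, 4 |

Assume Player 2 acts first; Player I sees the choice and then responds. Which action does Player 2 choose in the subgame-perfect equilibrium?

Backward induction with Player 2 moving first.
- W: BR = B, leader payoff 5.
- X: BR = B, leader payoff 0.
- Y: BR = B, leader payoff 8.
- Z: BR = M, leader payoff 4.
Maximizing over 5, 0, 8, 4, Player 2 chooses Y. Subgame-perfect outcome: (B, Y) with payoffs (5, 8).

Y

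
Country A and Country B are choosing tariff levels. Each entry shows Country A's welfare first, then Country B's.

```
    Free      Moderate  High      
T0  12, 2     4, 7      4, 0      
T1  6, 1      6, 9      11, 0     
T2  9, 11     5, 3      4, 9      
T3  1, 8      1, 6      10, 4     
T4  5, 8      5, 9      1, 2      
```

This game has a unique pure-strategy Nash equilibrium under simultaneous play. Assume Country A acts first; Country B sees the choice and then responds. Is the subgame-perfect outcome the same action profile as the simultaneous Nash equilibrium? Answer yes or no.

Country B best-responds to each possible Country A move:
- T0: Country B compares 2, 7, 0 and picks Moderate; Country A would get 4.
- T1: Country B compares 1, 9, 0 and picks Moderate; Country A would get 6.
- T2: Country B compares 11, 3, 9 and picks Free; Country A would get 9.
- T3: Country B compares 8, 6, 4 and picks Free; Country A would get 1.
- T4: Country B compares 8, 9, 2 and picks Moderate; Country A would get 5.
Among 4, 6, 9, 1, 5, the best is 9 at T2. Subgame-perfect outcome: (T2, Free) with payoffs (9, 11).
Now find the simultaneous Nash equilibrium.
Country A's best replies: Free→T0; Moderate→T1; High→T1.
Country B's best replies: T0→Moderate; T1→Moderate; T2→Free; T3→Free; T4→Moderate.
Only (T1, Moderate) has each player best-responding; Nash payoffs (6, 9).
Sequential outcome (T2, Free) differs from the Nash profile (T1, Moderate).

no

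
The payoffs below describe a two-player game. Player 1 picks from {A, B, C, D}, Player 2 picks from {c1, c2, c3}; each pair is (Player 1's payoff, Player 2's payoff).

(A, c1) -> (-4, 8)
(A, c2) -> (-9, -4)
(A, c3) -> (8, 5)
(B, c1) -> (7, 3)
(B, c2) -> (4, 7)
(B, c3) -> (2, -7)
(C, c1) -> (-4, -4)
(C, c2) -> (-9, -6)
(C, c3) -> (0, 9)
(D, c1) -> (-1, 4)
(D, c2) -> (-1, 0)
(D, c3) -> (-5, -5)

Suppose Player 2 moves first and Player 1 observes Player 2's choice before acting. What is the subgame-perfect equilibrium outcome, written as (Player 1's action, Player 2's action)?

(B, c2)

Backward induction with Player 2 moving first.
- c1: Player 1 compares -4, 7, -4, -1 and picks B; Player 2 would get 3.
- c2: Player 1 compares -9, 4, -9, -1 and picks B; Player 2 would get 7.
- c3: Player 1 compares 8, 2, 0, -5 and picks A; Player 2 would get 5.
Player 2's induced payoffs are 3, 7, 5, so Player 2 commits to c2. Subgame-perfect outcome: (B, c2) with payoffs (4, 7).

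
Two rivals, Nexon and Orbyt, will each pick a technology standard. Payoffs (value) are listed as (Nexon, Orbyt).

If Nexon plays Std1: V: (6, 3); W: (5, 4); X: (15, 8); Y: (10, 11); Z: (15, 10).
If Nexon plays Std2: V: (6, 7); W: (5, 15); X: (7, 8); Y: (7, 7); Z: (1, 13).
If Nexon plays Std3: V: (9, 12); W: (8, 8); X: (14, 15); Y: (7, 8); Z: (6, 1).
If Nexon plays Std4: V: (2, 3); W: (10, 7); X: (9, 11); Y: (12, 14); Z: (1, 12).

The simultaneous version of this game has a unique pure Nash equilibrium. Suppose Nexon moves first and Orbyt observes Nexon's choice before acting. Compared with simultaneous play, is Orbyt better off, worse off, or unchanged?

better off

Solve by backward induction (Nexon leads).
- Std1: Orbyt compares 3, 4, 8, 11, 10 and picks Y; Nexon would get 10.
- Std2: Orbyt compares 7, 15, 8, 7, 13 and picks W; Nexon would get 5.
- Std3: Orbyt compares 12, 8, 15, 8, 1 and picks X; Nexon would get 14.
- Std4: Orbyt compares 3, 7, 11, 14, 12 and picks Y; Nexon would get 12.
Nexon's induced payoffs are 10, 5, 14, 12, so Nexon commits to Std3. Subgame-perfect outcome: (Std3, X) with payoffs (14, 15).
For the simultaneous game, intersect best replies.
Nexon's best replies: V→Std3; W→Std4; X→Std1; Y→Std4; Z→Std1.
Orbyt's best replies: Std1→Y; Std2→W; Std3→X; Std4→Y.
Only (Std4, Y) has each player best-responding; Nash payoffs (12, 14).
Orbyt earns 15 sequentially versus 14 at the Nash outcome: better off.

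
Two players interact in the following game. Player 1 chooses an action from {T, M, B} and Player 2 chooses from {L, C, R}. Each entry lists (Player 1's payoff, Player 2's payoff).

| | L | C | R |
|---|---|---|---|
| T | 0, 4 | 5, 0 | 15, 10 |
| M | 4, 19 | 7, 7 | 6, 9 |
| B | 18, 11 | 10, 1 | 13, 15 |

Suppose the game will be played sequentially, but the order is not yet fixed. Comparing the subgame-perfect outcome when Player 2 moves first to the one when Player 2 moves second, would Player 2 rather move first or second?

If Player 1 leads: Player 2's best replies are T→R, M→L, B→R; Player 1's induced payoffs 15, 4, 13; outcome (T, R), payoffs (15, 10).
If Player 2 leads: Player 1's best replies are L→B, C→B, R→T; Player 2's induced payoffs 11, 1, 10; outcome (B, L), payoffs (18, 11).
Player 2 gets 11 moving first and 10 moving second, so Player 2 prefers to move first.

first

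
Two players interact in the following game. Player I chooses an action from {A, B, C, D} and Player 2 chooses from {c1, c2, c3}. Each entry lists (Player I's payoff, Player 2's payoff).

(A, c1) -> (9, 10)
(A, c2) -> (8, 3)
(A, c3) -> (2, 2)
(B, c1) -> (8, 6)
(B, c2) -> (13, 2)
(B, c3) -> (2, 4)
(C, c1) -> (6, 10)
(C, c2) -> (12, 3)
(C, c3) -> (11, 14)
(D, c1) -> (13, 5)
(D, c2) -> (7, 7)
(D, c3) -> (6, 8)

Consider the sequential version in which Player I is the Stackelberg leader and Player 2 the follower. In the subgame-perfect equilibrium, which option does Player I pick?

Backward induction with Player I moving first.
- A: Player 2 compares 10, 3, 2 and picks c1; Player I would get 9.
- B: Player 2 compares 6, 2, 4 and picks c1; Player I would get 8.
- C: Player 2 compares 10, 3, 14 and picks c3; Player I would get 11.
- D: Player 2 compares 5, 7, 8 and picks c3; Player I would get 6.
Player I's induced payoffs are 9, 8, 11, 6, so Player I commits to C. Subgame-perfect outcome: (C, c3) with payoffs (11, 14).

C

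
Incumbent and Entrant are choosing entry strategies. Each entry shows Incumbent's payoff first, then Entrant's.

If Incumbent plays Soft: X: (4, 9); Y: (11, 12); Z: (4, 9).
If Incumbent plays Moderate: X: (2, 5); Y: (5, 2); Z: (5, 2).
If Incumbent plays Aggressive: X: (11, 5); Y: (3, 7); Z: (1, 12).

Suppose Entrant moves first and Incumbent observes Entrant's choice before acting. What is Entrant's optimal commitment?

Solve by backward induction (Entrant leads).
- X: Incumbent compares 4, 2, 11 and picks Aggressive; Entrant would get 5.
- Y: Incumbent compares 11, 5, 3 and picks Soft; Entrant would get 12.
- Z: Incumbent compares 4, 5, 1 and picks Moderate; Entrant would get 2.
Among 5, 12, 2, the best is 12 at Y. Subgame-perfect outcome: (Soft, Y) with payoffs (11, 12).

Y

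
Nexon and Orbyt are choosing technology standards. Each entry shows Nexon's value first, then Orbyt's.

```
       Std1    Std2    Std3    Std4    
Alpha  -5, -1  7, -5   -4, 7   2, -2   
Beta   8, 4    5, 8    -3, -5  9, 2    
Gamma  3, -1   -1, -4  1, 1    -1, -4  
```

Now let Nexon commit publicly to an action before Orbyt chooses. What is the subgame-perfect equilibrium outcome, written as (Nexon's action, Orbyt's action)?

(Beta, Std2)

Orbyt best-responds to each possible Nexon move:
- Alpha: Orbyt compares -1, -5, 7, -2 and picks Std3; Nexon would get -4.
- Beta: Orbyt compares 4, 8, -5, 2 and picks Std2; Nexon would get 5.
- Gamma: Orbyt compares -1, -4, 1, -4 and picks Std3; Nexon would get 1.
Nexon's induced payoffs are -4, 5, 1, so Nexon commits to Beta. Subgame-perfect outcome: (Beta, Std2) with payoffs (5, 8).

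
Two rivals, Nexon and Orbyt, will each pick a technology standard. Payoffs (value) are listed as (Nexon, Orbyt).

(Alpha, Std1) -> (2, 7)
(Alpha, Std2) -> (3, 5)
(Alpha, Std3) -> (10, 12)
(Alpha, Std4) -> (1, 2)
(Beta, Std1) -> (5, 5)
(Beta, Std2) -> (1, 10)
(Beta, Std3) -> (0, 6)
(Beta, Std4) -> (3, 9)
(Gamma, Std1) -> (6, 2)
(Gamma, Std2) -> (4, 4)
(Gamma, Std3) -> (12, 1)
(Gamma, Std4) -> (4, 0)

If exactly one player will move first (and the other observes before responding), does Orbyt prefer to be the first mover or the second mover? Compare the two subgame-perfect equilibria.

second

If Nexon leads: Orbyt's best replies are Alpha→Std3, Beta→Std2, Gamma→Std2; Nexon's induced payoffs 10, 1, 4; outcome (Alpha, Std3), payoffs (10, 12).
If Orbyt leads: Nexon's best replies are Std1→Gamma, Std2→Gamma, Std3→Gamma, Std4→Gamma; Orbyt's induced payoffs 2, 4, 1, 0; outcome (Gamma, Std2), payoffs (4, 4).
Orbyt gets 4 moving first and 12 moving second, so Orbyt prefers to move second.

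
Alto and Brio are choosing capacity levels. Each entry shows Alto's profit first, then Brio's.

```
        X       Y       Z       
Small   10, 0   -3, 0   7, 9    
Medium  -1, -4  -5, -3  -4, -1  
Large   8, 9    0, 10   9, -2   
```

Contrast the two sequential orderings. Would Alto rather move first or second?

If Alto leads: Brio's best replies are Small→Z, Medium→Z, Large→Y; Alto's induced payoffs 7, -4, 0; outcome (Small, Z), payoffs (7, 9).
If Brio leads: Alto's best replies are X→Small, Y→Large, Z→Large; Brio's induced payoffs 0, 10, -2; outcome (Large, Y), payoffs (0, 10).
Alto gets 7 moving first and 0 moving second, so Alto prefers to move first.

first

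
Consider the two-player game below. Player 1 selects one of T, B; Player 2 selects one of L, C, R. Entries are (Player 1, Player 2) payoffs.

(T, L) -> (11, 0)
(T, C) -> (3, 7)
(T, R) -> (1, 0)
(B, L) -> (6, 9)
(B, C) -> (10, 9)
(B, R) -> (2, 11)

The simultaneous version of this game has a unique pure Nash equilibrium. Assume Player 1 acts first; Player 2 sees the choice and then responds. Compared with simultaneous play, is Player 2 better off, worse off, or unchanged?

Solve by backward induction (Player 1 leads).
- T: Player 2 compares 0, 7, 0 and picks C; Player 1 would get 3.
- B: Player 2 compares 9, 9, 11 and picks R; Player 1 would get 2.
Player 1's induced payoffs are 3, 2, so Player 1 commits to T. Subgame-perfect outcome: (T, C) with payoffs (3, 7).
Under simultaneous play:
Player 1's best replies: L→T; C→B; R→B.
Player 2's best replies: T→C; B→R.
Only (B, R) has each player best-responding; Nash payoffs (2, 11).
Player 2 earns 7 sequentially versus 11 at the Nash outcome: worse off.

worse off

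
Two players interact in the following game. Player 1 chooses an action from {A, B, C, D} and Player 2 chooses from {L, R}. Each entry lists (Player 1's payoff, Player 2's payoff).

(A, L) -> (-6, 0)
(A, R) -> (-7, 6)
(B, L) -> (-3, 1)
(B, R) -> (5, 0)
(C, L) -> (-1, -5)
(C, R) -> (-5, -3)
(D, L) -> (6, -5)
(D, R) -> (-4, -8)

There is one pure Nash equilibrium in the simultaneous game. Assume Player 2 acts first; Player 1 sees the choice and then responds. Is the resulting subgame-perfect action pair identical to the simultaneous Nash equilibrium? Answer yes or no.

Backward induction with Player 2 moving first.
- L: Player 1 compares -6, -3, -1, 6 and picks D; Player 2 would get -5.
- R: Player 1 compares -7, 5, -5, -4 and picks B; Player 2 would get 0.
Player 2's induced payoffs are -5, 0, so Player 2 commits to R. Subgame-perfect outcome: (B, R) with payoffs (5, 0).
Now find the simultaneous Nash equilibrium.
Player 1's best replies: L→D; R→B.
Player 2's best replies: A→R; B→L; C→R; D→L.
The unique mutual best reply is (D, L), giving (6, -5).
Sequential outcome (B, R) differs from the Nash profile (D, L).

no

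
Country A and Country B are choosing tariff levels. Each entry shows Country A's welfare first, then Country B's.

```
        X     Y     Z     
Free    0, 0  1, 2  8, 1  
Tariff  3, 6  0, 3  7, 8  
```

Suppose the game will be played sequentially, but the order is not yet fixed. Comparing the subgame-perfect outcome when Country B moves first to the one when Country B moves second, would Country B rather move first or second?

If Country A leads: Country B's best replies are Free→Y, Tariff→Z; Country A's induced payoffs 1, 7; outcome (Tariff, Z), payoffs (7, 8).
If Country B leads: Country A's best replies are X→Tariff, Y→Free, Z→Free; Country B's induced payoffs 6, 2, 1; outcome (Tariff, X), payoffs (3, 6).
Country B gets 6 moving first and 8 moving second, so Country B prefers to move second.

second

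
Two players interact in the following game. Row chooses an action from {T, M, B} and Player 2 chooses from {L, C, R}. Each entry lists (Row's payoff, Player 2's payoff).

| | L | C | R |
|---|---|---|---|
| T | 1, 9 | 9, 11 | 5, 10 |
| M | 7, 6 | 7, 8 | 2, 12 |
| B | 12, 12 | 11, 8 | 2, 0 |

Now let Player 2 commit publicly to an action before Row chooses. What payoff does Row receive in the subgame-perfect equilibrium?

12

Row best-responds to each possible Player 2 move:
- L → Row plays B (best of 1, 7, 12); Player 2 gets 12.
- C → Row plays B (best of 9, 7, 11); Player 2 gets 8.
- R → Row plays T (best of 5, 2, 2); Player 2 gets 10.
Player 2's induced payoffs are 12, 8, 10, so Player 2 commits to L. Subgame-perfect outcome: (B, L) with payoffs (12, 12).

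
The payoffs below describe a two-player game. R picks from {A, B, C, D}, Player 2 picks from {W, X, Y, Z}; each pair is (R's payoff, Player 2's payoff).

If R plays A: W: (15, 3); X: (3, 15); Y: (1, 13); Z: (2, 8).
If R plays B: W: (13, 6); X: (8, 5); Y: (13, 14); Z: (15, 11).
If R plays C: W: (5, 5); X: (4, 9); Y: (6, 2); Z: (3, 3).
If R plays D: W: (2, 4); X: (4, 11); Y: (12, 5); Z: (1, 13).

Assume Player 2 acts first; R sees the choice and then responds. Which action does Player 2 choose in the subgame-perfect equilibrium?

Solve by backward induction (Player 2 leads).
- W → R plays A (best of 15, 13, 5, 2); Player 2 gets 3.
- X → R plays B (best of 3, 8, 4, 4); Player 2 gets 5.
- Y → R plays B (best of 1, 13, 6, 12); Player 2 gets 14.
- Z → R plays B (best of 2, 15, 3, 1); Player 2 gets 11.
Maximizing over 3, 5, 14, 11, Player 2 chooses Y. Subgame-perfect outcome: (B, Y) with payoffs (13, 14).

Y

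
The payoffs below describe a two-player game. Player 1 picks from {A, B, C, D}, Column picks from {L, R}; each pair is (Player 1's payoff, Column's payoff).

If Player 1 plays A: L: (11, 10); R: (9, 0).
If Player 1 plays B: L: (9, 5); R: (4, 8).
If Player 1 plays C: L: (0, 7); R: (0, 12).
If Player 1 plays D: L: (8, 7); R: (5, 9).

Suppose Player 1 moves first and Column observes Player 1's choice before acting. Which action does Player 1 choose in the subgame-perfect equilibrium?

Column best-responds to each possible Player 1 move:
- A: BR = L, leader payoff 11.
- B: BR = R, leader payoff 4.
- C: BR = R, leader payoff 0.
- D: BR = R, leader payoff 5.
Maximizing over 11, 4, 0, 5, Player 1 chooses A. Subgame-perfect outcome: (A, L) with payoffs (11, 10).

A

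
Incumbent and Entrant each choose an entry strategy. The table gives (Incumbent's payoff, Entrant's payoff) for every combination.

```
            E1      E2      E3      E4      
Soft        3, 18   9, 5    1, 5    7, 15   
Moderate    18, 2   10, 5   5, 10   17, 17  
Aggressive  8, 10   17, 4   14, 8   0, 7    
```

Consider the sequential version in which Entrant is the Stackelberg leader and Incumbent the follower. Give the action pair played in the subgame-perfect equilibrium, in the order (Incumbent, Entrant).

(Moderate, E4)

Solve by backward induction (Entrant leads).
- E1: BR = Moderate, leader payoff 2.
- E2: BR = Aggressive, leader payoff 4.
- E3: BR = Aggressive, leader payoff 8.
- E4: BR = Moderate, leader payoff 17.
Entrant's induced payoffs are 2, 4, 8, 17, so Entrant commits to E4. Subgame-perfect outcome: (Moderate, E4) with payoffs (17, 17).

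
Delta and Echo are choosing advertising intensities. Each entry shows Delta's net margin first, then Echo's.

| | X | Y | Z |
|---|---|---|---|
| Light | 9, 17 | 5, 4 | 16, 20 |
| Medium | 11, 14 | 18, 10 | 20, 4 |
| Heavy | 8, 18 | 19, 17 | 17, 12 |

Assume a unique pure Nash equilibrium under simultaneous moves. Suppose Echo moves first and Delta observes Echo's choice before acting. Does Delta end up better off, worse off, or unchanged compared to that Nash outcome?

Work backward from Delta's decision.
- X: BR = Medium, leader payoff 14.
- Y: BR = Heavy, leader payoff 17.
- Z: BR = Medium, leader payoff 4.
Echo's induced payoffs are 14, 17, 4, so Echo commits to Y. Subgame-perfect outcome: (Heavy, Y) with payoffs (19, 17).
Under simultaneous play:
Delta's best replies: X→Medium; Y→Heavy; Z→Medium.
Echo's best replies: Light→Z; Medium→X; Heavy→X.
Only (Medium, X) has each player best-responding; Nash payoffs (11, 14).
Delta earns 19 sequentially versus 11 at the Nash outcome: better off.

better off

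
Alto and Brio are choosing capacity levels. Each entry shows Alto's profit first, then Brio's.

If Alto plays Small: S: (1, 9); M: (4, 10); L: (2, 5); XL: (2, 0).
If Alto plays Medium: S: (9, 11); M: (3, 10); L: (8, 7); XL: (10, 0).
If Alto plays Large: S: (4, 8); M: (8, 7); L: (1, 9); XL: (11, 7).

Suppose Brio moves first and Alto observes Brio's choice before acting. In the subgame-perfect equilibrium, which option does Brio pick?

S

Backward induction with Brio moving first.
- S: Alto compares 1, 9, 4 and picks Medium; Brio would get 11.
- M: Alto compares 4, 3, 8 and picks Large; Brio would get 7.
- L: Alto compares 2, 8, 1 and picks Medium; Brio would get 7.
- XL: Alto compares 2, 10, 11 and picks Large; Brio would get 7.
Brio's induced payoffs are 11, 7, 7, 7, so Brio commits to S. Subgame-perfect outcome: (Medium, S) with payoffs (9, 11).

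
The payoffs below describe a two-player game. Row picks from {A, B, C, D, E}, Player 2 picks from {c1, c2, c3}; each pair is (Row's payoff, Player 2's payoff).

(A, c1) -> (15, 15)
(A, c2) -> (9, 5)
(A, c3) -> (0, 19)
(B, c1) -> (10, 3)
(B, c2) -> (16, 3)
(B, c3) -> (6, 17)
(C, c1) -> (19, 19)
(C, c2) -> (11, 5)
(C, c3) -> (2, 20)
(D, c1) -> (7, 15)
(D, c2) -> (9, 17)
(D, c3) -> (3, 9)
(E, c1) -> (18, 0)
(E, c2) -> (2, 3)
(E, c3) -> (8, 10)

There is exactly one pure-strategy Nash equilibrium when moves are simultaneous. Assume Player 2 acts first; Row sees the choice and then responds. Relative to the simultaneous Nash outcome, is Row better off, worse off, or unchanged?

Solve by backward induction (Player 2 leads).
- c1 → Row plays C (best of 15, 10, 19, 7, 18); Player 2 gets 19.
- c2 → Row plays B (best of 9, 16, 11, 9, 2); Player 2 gets 3.
- c3 → Row plays E (best of 0, 6, 2, 3, 8); Player 2 gets 10.
Player 2's induced payoffs are 19, 3, 10, so Player 2 commits to c1. Subgame-perfect outcome: (C, c1) with payoffs (19, 19).
Now find the simultaneous Nash equilibrium.
Row's best replies: c1→C; c2→B; c3→E.
Player 2's best replies: A→c3; B→c3; C→c3; D→c2; E→c3.
Only (E, c3) has each player best-responding; Nash payoffs (8, 10).
Row earns 19 sequentially versus 8 at the Nash outcome: better off.

better off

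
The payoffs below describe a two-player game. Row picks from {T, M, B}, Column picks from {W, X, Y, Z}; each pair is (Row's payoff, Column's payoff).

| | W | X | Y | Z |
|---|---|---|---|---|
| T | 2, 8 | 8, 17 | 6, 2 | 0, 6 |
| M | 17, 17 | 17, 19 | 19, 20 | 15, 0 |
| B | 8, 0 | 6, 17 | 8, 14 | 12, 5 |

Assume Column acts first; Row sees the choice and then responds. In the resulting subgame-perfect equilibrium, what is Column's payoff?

Backward induction with Column moving first.
- W: BR = M, leader payoff 17.
- X: BR = M, leader payoff 19.
- Y: BR = M, leader payoff 20.
- Z: BR = M, leader payoff 0.
Maximizing over 17, 19, 20, 0, Column chooses Y. Subgame-perfect outcome: (M, Y) with payoffs (19, 20).

20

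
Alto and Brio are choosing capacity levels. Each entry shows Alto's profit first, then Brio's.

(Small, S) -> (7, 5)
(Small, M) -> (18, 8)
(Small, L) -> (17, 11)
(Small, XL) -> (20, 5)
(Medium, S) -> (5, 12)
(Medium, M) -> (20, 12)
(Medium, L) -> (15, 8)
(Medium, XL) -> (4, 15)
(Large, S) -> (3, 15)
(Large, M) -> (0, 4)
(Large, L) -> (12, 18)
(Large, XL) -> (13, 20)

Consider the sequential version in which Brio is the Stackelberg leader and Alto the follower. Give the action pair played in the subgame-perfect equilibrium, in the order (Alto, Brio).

(Medium, M)

Solve by backward induction (Brio leads).
- S: Alto compares 7, 5, 3 and picks Small; Brio would get 5.
- M: Alto compares 18, 20, 0 and picks Medium; Brio would get 12.
- L: Alto compares 17, 15, 12 and picks Small; Brio would get 11.
- XL: Alto compares 20, 4, 13 and picks Small; Brio would get 5.
Among 5, 12, 11, 5, the best is 12 at M. Subgame-perfect outcome: (Medium, M) with payoffs (20, 12).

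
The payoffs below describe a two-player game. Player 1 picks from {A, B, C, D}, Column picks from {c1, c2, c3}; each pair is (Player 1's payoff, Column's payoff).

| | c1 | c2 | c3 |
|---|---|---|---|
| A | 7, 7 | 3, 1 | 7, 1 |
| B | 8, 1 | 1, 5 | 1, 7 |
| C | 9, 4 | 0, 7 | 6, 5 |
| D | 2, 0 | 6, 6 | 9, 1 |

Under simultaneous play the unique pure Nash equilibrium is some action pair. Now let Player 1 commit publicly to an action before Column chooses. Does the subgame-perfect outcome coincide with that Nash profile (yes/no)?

Solve by backward induction (Player 1 leads).
- A: BR = c1, leader payoff 7.
- B: BR = c3, leader payoff 1.
- C: BR = c2, leader payoff 0.
- D: BR = c2, leader payoff 6.
Player 1's induced payoffs are 7, 1, 0, 6, so Player 1 commits to A. Subgame-perfect outcome: (A, c1) with payoffs (7, 7).
Now find the simultaneous Nash equilibrium.
Player 1's best replies: c1→C; c2→D; c3→D.
Column's best replies: A→c1; B→c3; C→c2; D→c2.
Only (D, c2) has each player best-responding; Nash payoffs (6, 6).
Sequential outcome (A, c1) differs from the Nash profile (D, c2).

no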